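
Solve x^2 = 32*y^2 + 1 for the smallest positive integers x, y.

(x, y) = (17, 3)

First expand sqrt(32) as a continued fraction. With x_i = (sqrt(32) + m_i)/d_i and (m_0, d_0) = (0, 1): a_0 = floor(sqrt(32)) = 5, since 5^2 = 25 <= 32 < 36 = 6^2.
Iterate m_{i+1} = d_i*a_i - m_i, d_{i+1} = (32 - m_{i+1}^2)/d_i, a_{i+1} = floor((a_0 + m_{i+1})/d_{i+1}):
  m_1 = 1*5 - 0 = 5, d_1 = (32 - 5^2)/1 = 7/1 = 7, a_1 = floor((5 + 5)/7) = 1.
  m_2 = 7*1 - 5 = 2, d_2 = (32 - 2^2)/7 = 28/7 = 4, a_2 = floor((5 + 2)/4) = 1.
  m_3 = 4*1 - 2 = 2, d_3 = (32 - 2^2)/4 = 28/4 = 7, a_3 = floor((5 + 2)/7) = 1.
  m_4 = 7*1 - 2 = 5, d_4 = (32 - 5^2)/7 = 7/7 = 1, a_4 = floor((5 + 5)/1) = 10.
  m_5 = 1*10 - 5 = 5, d_5 = (32 - 5^2)/1 = 7/1 = 7: (m_5, d_5) = (m_1, d_1) = (5, 7), so from here the quotients repeat a_1, ..., a_4; the period length is 4.
So sqrt(32) = [5; (1, 1, 1, 10)] with period length k = 4.
k is even, so the fundamental solution of x^2 - 32y^2 = 1 is (p_{k-1}, q_{k-1}) = (p_3, q_3); compute convergents through index 3.
Convergents (p_i = a_i*p_{i-1} + p_{i-2}, q_i = a_i*q_{i-1} + q_{i-2} with p_{-2}=0, p_{-1}=1, q_{-2}=1, q_{-1}=0):
  i=0: a_0=5, p_0 = 5*1 + 0 = 5, q_0 = 5*0 + 1 = 1.
  i=1: a_1=1, p_1 = 1*5 + 1 = 6, q_1 = 1*1 + 0 = 1.
  i=2: a_2=1, p_2 = 1*6 + 5 = 11, q_2 = 1*1 + 1 = 2.
  i=3: a_3=1, p_3 = 1*11 + 6 = 17, q_3 = 1*2 + 1 = 3.
Check: 17^2 - 32*3^2 = 289 - 288 = 1, so (x, y) = (17, 3) solves the equation, and by the theorem it is the least positive solution.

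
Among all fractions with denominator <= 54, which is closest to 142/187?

41/54

Expand x = 142/187 as a continued fraction with the Euclidean algorithm:
  142 = 0*187 + 142, so a_0 = 0.
  187 = 1*142 + 45, so a_1 = 1.
  142 = 3*45 + 7, so a_2 = 3.
  45 = 6*7 + 3, so a_3 = 6.
  7 = 2*3 + 1, so a_4 = 2.
  3 = 3*1 + 0, so a_5 = 3.
so x = [0; 1, 3, 6, 2, 3].
Convergents (p_i = a_i*p_{i-1} + p_{i-2}, q_i = a_i*q_{i-1} + q_{i-2} with p_{-2}=0, p_{-1}=1, q_{-2}=1, q_{-1}=0), until the denominator exceeds 54:
  i=0: a_0=0, p_0 = 0*1 + 0 = 0, q_0 = 0*0 + 1 = 1.
  i=1: a_1=1, p_1 = 1*0 + 1 = 1, q_1 = 1*1 + 0 = 1.
  i=2: a_2=3, p_2 = 3*1 + 0 = 3, q_2 = 3*1 + 1 = 4.
  i=3: a_3=6, p_3 = 6*3 + 1 = 19, q_3 = 6*4 + 1 = 25.
  i=4: a_4=2, p_4 = 2*19 + 3 = 41, q_4 = 2*25 + 4 = 54.
  i=5: a_5=3, p_5 = 3*41 + 19 = 142, q_5 = 3*54 + 25 = 187.
q_5 = 187 > 54, so the last convergent with denominator <= 54 is p_4/q_4 = 41/54.
The closest fraction with denominator <= 54 is either p_4/q_4 or the intermediate fraction (k*p_4 + p_3)/(k*q_4 + q_3) with the largest k >= 1 whose denominator stays <= 54; these approach x as k grows, and every other convergent or intermediate fraction in range is farther away.
Largest k: floor((54 - q_3)/q_4) = floor((54 - 25)/54) = 0.
Since k = 0, no intermediate fraction beyond p_4/q_4 has denominator <= 54, so the convergent 41/54 is the closest (its error is |142*54 - 41*187|/(187*54) = 1/10098).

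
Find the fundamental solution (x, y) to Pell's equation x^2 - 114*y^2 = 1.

First expand sqrt(114) as a continued fraction. With x_i = (sqrt(114) + m_i)/d_i and (m_0, d_0) = (0, 1): a_0 = floor(sqrt(114)) = 10, since 10^2 = 100 <= 114 < 121 = 11^2.
Iterate m_{i+1} = d_i*a_i - m_i, d_{i+1} = (114 - m_{i+1}^2)/d_i, a_{i+1} = floor((a_0 + m_{i+1})/d_{i+1}):
  m_1 = 1*10 - 0 = 10, d_1 = (114 - 10^2)/1 = 14/1 = 14, a_1 = floor((10 + 10)/14) = 1.
  m_2 = 14*1 - 10 = 4, d_2 = (114 - 4^2)/14 = 98/14 = 7, a_2 = floor((10 + 4)/7) = 2.
  m_3 = 7*2 - 4 = 10, d_3 = (114 - 10^2)/7 = 14/7 = 2, a_3 = floor((10 + 10)/2) = 10.
  m_4 = 2*10 - 10 = 10, d_4 = (114 - 10^2)/2 = 14/2 = 7, a_4 = floor((10 + 10)/7) = 2.
  m_5 = 7*2 - 10 = 4, d_5 = (114 - 4^2)/7 = 98/7 = 14, a_5 = floor((10 + 4)/14) = 1.
  m_6 = 14*1 - 4 = 10, d_6 = (114 - 10^2)/14 = 14/14 = 1, a_6 = floor((10 + 10)/1) = 20.
  m_7 = 1*20 - 10 = 10, d_7 = (114 - 10^2)/1 = 14/1 = 14: (m_7, d_7) = (m_1, d_1) = (10, 14), so from here the quotients repeat a_1, ..., a_6; the period length is 6.
So sqrt(114) = [10; (1, 2, 10, 2, 1, 20)] with period length k = 6.
k is even, so the fundamental solution of x^2 - 114y^2 = 1 is (p_{k-1}, q_{k-1}) = (p_5, q_5); compute convergents through index 5.
Convergents (p_i = a_i*p_{i-1} + p_{i-2}, q_i = a_i*q_{i-1} + q_{i-2} with p_{-2}=0, p_{-1}=1, q_{-2}=1, q_{-1}=0):
  i=0: a_0=10, p_0 = 10*1 + 0 = 10, q_0 = 10*0 + 1 = 1.
  i=1: a_1=1, p_1 = 1*10 + 1 = 11, q_1 = 1*1 + 0 = 1.
  i=2: a_2=2, p_2 = 2*11 + 10 = 32, q_2 = 2*1 + 1 = 3.
  i=3: a_3=10, p_3 = 10*32 + 11 = 331, q_3 = 10*3 + 1 = 31.
  i=4: a_4=2, p_4 = 2*331 + 32 = 694, q_4 = 2*31 + 3 = 65.
  i=5: a_5=1, p_5 = 1*694 + 331 = 1025, q_5 = 1*65 + 31 = 96.
Check: 1025^2 - 114*96^2 = 1050625 - 1050624 = 1, so (x, y) = (1025, 96) solves the equation, and by the theorem it is the least positive solution.

(x, y) = (1025, 96)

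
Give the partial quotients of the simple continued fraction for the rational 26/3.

[8; 1, 2]

Run the Euclidean algorithm on 26 and 3; the successive quotients are the partial quotients a_0, a_1, ... (each step inverts the fractional part left over by the previous one):
  26 = 8*3 + 2, so a_0 = 8.
  3 = 1*2 + 1, so a_1 = 1.
  2 = 2*1 + 0, so a_2 = 2.
The remainder reaches 0 after 3 divisions, so the expansion has 3 partial quotients, read off in order.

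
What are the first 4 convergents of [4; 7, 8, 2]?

Using the convergent recurrence p_i = a_i*p_{i-1} + p_{i-2}, q_i = a_i*q_{i-1} + q_{i-2} with p_{-2}=0, p_{-1}=1, q_{-2}=1, q_{-1}=0:
  i=0: a_0=4, p_0 = 4*1 + 0 = 4, q_0 = 4*0 + 1 = 1.
  i=1: a_1=7, p_1 = 7*4 + 1 = 29, q_1 = 7*1 + 0 = 7.
  i=2: a_2=8, p_2 = 8*29 + 4 = 236, q_2 = 8*7 + 1 = 57.
  i=3: a_3=2, p_3 = 2*236 + 29 = 501, q_3 = 2*57 + 7 = 121.

4/1, 29/7, 236/57, 501/121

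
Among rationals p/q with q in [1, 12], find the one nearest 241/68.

39/11

Expand x = 241/68 as a continued fraction with the Euclidean algorithm:
  241 = 3*68 + 37, so a_0 = 3.
  68 = 1*37 + 31, so a_1 = 1.
  37 = 1*31 + 6, so a_2 = 1.
  31 = 5*6 + 1, so a_3 = 5.
  6 = 6*1 + 0, so a_4 = 6.
so x = [3; 1, 1, 5, 6].
Convergents (p_i = a_i*p_{i-1} + p_{i-2}, q_i = a_i*q_{i-1} + q_{i-2} with p_{-2}=0, p_{-1}=1, q_{-2}=1, q_{-1}=0), until the denominator exceeds 12:
  i=0: a_0=3, p_0 = 3*1 + 0 = 3, q_0 = 3*0 + 1 = 1.
  i=1: a_1=1, p_1 = 1*3 + 1 = 4, q_1 = 1*1 + 0 = 1.
  i=2: a_2=1, p_2 = 1*4 + 3 = 7, q_2 = 1*1 + 1 = 2.
  i=3: a_3=5, p_3 = 5*7 + 4 = 39, q_3 = 5*2 + 1 = 11.
  i=4: a_4=6, p_4 = 6*39 + 7 = 241, q_4 = 6*11 + 2 = 68.
q_4 = 68 > 12, so the last convergent with denominator <= 12 is p_3/q_3 = 39/11.
The closest fraction with denominator <= 12 is either p_3/q_3 or the intermediate fraction (k*p_3 + p_2)/(k*q_3 + q_2) with the largest k >= 1 whose denominator stays <= 12; these approach x as k grows, and every other convergent or intermediate fraction in range is farther away.
Largest k: floor((12 - q_2)/q_3) = floor((12 - 2)/11) = 0.
Since k = 0, no intermediate fraction beyond p_3/q_3 has denominator <= 12, so the convergent 39/11 is the closest (its error is |241*11 - 39*68|/(68*11) = 1/748).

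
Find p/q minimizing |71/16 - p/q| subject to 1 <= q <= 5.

Expand x = 71/16 as a continued fraction with the Euclidean algorithm:
  71 = 4*16 + 7, so a_0 = 4.
  16 = 2*7 + 2, so a_1 = 2.
  7 = 3*2 + 1, so a_2 = 3.
  2 = 2*1 + 0, so a_3 = 2.
so x = [4; 2, 3, 2].
Convergents (p_i = a_i*p_{i-1} + p_{i-2}, q_i = a_i*q_{i-1} + q_{i-2} with p_{-2}=0, p_{-1}=1, q_{-2}=1, q_{-1}=0), until the denominator exceeds 5:
  i=0: a_0=4, p_0 = 4*1 + 0 = 4, q_0 = 4*0 + 1 = 1.
  i=1: a_1=2, p_1 = 2*4 + 1 = 9, q_1 = 2*1 + 0 = 2.
  i=2: a_2=3, p_2 = 3*9 + 4 = 31, q_2 = 3*2 + 1 = 7.
q_2 = 7 > 5, so the last convergent with denominator <= 5 is p_1/q_1 = 9/2.
The closest fraction with denominator <= 5 is either p_1/q_1 or the intermediate fraction (k*p_1 + p_0)/(k*q_1 + q_0) with the largest k >= 1 whose denominator stays <= 5; these approach x as k grows, and every other convergent or intermediate fraction in range is farther away.
Largest k: floor((5 - q_0)/q_1) = floor((5 - 1)/2) = 2.
That gives (2*9 + 4)/(2*2 + 1) = 22/5.
Compare the errors: |x - 9/2| = |71*2 - 9*16|/(16*2) = 2/32, and |x - 22/5| = |71*5 - 22*16|/(16*5) = 3/80.
Cross-multiplying, 3*32 = 96 < 160 = 2*80, so 3/80 is smaller: the intermediate fraction 22/5 is closer to x than 9/2.

22/5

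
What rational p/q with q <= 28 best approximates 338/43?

173/22

Expand x = 338/43 as a continued fraction with the Euclidean algorithm:
  338 = 7*43 + 37, so a_0 = 7.
  43 = 1*37 + 6, so a_1 = 1.
  37 = 6*6 + 1, so a_2 = 6.
  6 = 6*1 + 0, so a_3 = 6.
so x = [7; 1, 6, 6].
Convergents (p_i = a_i*p_{i-1} + p_{i-2}, q_i = a_i*q_{i-1} + q_{i-2} with p_{-2}=0, p_{-1}=1, q_{-2}=1, q_{-1}=0), until the denominator exceeds 28:
  i=0: a_0=7, p_0 = 7*1 + 0 = 7, q_0 = 7*0 + 1 = 1.
  i=1: a_1=1, p_1 = 1*7 + 1 = 8, q_1 = 1*1 + 0 = 1.
  i=2: a_2=6, p_2 = 6*8 + 7 = 55, q_2 = 6*1 + 1 = 7.
  i=3: a_3=6, p_3 = 6*55 + 8 = 338, q_3 = 6*7 + 1 = 43.
q_3 = 43 > 28, so the last convergent with denominator <= 28 is p_2/q_2 = 55/7.
The closest fraction with denominator <= 28 is either p_2/q_2 or the intermediate fraction (k*p_2 + p_1)/(k*q_2 + q_1) with the largest k >= 1 whose denominator stays <= 28; these approach x as k grows, and every other convergent or intermediate fraction in range is farther away.
Largest k: floor((28 - q_1)/q_2) = floor((28 - 1)/7) = 3.
That gives (3*55 + 8)/(3*7 + 1) = 173/22.
Compare the errors: |x - 55/7| = |338*7 - 55*43|/(43*7) = 1/301, and |x - 173/22| = |338*22 - 173*43|/(43*22) = 3/946.
Cross-multiplying, 3*301 = 903 < 946 = 1*946, so 3/946 is smaller: the intermediate fraction 173/22 is closer to x than 55/7.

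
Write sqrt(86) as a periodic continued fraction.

[9; (3, 1, 1, 1, 8, 1, 1, 1, 3, 18)]

Write x_i = (sqrt(86) + m_i)/d_i with (m_0, d_0) = (0, 1). a_0 = floor(sqrt(86)) = 9, since 9^2 = 81 <= 86 < 100 = 10^2.
Iterate m_{i+1} = d_i*a_i - m_i, d_{i+1} = (86 - m_{i+1}^2)/d_i, a_{i+1} = floor((a_0 + m_{i+1})/d_{i+1}):
  m_1 = 1*9 - 0 = 9, d_1 = (86 - 9^2)/1 = 5/1 = 5, a_1 = floor((9 + 9)/5) = 3.
  m_2 = 5*3 - 9 = 6, d_2 = (86 - 6^2)/5 = 50/5 = 10, a_2 = floor((9 + 6)/10) = 1.
  m_3 = 10*1 - 6 = 4, d_3 = (86 - 4^2)/10 = 70/10 = 7, a_3 = floor((9 + 4)/7) = 1.
  m_4 = 7*1 - 4 = 3, d_4 = (86 - 3^2)/7 = 77/7 = 11, a_4 = floor((9 + 3)/11) = 1.
  m_5 = 11*1 - 3 = 8, d_5 = (86 - 8^2)/11 = 22/11 = 2, a_5 = floor((9 + 8)/2) = 8.
  m_6 = 2*8 - 8 = 8, d_6 = (86 - 8^2)/2 = 22/2 = 11, a_6 = floor((9 + 8)/11) = 1.
  m_7 = 11*1 - 8 = 3, d_7 = (86 - 3^2)/11 = 77/11 = 7, a_7 = floor((9 + 3)/7) = 1.
  m_8 = 7*1 - 3 = 4, d_8 = (86 - 4^2)/7 = 70/7 = 10, a_8 = floor((9 + 4)/10) = 1.
  m_9 = 10*1 - 4 = 6, d_9 = (86 - 6^2)/10 = 50/10 = 5, a_9 = floor((9 + 6)/5) = 3.
  m_10 = 5*3 - 6 = 9, d_10 = (86 - 9^2)/5 = 5/5 = 1, a_10 = floor((9 + 9)/1) = 18.
  m_11 = 1*18 - 9 = 9, d_11 = (86 - 9^2)/1 = 5/1 = 5: (m_11, d_11) = (m_1, d_1) = (9, 5), so from here the quotients repeat a_1, ..., a_10; the period length is 10.
Hence the expansion of sqrt(86) is a_0 = 9 followed by the repeating block 3, 1, 1, 1, 8, 1, 1, 1, 3, 18 (period 10).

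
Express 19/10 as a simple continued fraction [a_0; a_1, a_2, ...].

Run the Euclidean algorithm on 19 and 10; the successive quotients are the partial quotients a_0, a_1, ... (each step inverts the fractional part left over by the previous one):
  19 = 1*10 + 9, so a_0 = 1.
  10 = 1*9 + 1, so a_1 = 1.
  9 = 9*1 + 0, so a_2 = 9.
The remainder reaches 0 after 3 divisions, so the expansion has 3 partial quotients, read off in order.

[1; 1, 9]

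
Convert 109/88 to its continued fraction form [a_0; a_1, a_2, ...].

[1; 4, 5, 4]

Run the Euclidean algorithm on 109 and 88; the successive quotients are the partial quotients a_0, a_1, ... (each step inverts the fractional part left over by the previous one):
  109 = 1*88 + 21, so a_0 = 1.
  88 = 4*21 + 4, so a_1 = 4.
  21 = 5*4 + 1, so a_2 = 5.
  4 = 4*1 + 0, so a_3 = 4.
The remainder reaches 0 after 4 divisions, so the expansion has 4 partial quotients, read off in order.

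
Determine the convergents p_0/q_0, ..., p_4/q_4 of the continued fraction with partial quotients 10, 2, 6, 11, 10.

Using the convergent recurrence p_i = a_i*p_{i-1} + p_{i-2}, q_i = a_i*q_{i-1} + q_{i-2} with p_{-2}=0, p_{-1}=1, q_{-2}=1, q_{-1}=0:
  i=0: a_0=10, p_0 = 10*1 + 0 = 10, q_0 = 10*0 + 1 = 1.
  i=1: a_1=2, p_1 = 2*10 + 1 = 21, q_1 = 2*1 + 0 = 2.
  i=2: a_2=6, p_2 = 6*21 + 10 = 136, q_2 = 6*2 + 1 = 13.
  i=3: a_3=11, p_3 = 11*136 + 21 = 1517, q_3 = 11*13 + 2 = 145.
  i=4: a_4=10, p_4 = 10*1517 + 136 = 15306, q_4 = 10*145 + 13 = 1463.

10/1, 21/2, 136/13, 1517/145, 15306/1463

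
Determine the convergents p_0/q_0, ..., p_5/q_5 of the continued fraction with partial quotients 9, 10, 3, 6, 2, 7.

Using the convergent recurrence p_i = a_i*p_{i-1} + p_{i-2}, q_i = a_i*q_{i-1} + q_{i-2} with p_{-2}=0, p_{-1}=1, q_{-2}=1, q_{-1}=0:
  i=0: a_0=9, p_0 = 9*1 + 0 = 9, q_0 = 9*0 + 1 = 1.
  i=1: a_1=10, p_1 = 10*9 + 1 = 91, q_1 = 10*1 + 0 = 10.
  i=2: a_2=3, p_2 = 3*91 + 9 = 282, q_2 = 3*10 + 1 = 31.
  i=3: a_3=6, p_3 = 6*282 + 91 = 1783, q_3 = 6*31 + 10 = 196.
  i=4: a_4=2, p_4 = 2*1783 + 282 = 3848, q_4 = 2*196 + 31 = 423.
  i=5: a_5=7, p_5 = 7*3848 + 1783 = 28719, q_5 = 7*423 + 196 = 3157.

9/1, 91/10, 282/31, 1783/196, 3848/423, 28719/3157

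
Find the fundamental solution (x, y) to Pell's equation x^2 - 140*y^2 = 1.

First expand sqrt(140) as a continued fraction. With x_i = (sqrt(140) + m_i)/d_i and (m_0, d_0) = (0, 1): a_0 = floor(sqrt(140)) = 11, since 11^2 = 121 <= 140 < 144 = 12^2.
Iterate m_{i+1} = d_i*a_i - m_i, d_{i+1} = (140 - m_{i+1}^2)/d_i, a_{i+1} = floor((a_0 + m_{i+1})/d_{i+1}):
  m_1 = 1*11 - 0 = 11, d_1 = (140 - 11^2)/1 = 19/1 = 19, a_1 = floor((11 + 11)/19) = 1.
  m_2 = 19*1 - 11 = 8, d_2 = (140 - 8^2)/19 = 76/19 = 4, a_2 = floor((11 + 8)/4) = 4.
  m_3 = 4*4 - 8 = 8, d_3 = (140 - 8^2)/4 = 76/4 = 19, a_3 = floor((11 + 8)/19) = 1.
  m_4 = 19*1 - 8 = 11, d_4 = (140 - 11^2)/19 = 19/19 = 1, a_4 = floor((11 + 11)/1) = 22.
  m_5 = 1*22 - 11 = 11, d_5 = (140 - 11^2)/1 = 19/1 = 19: (m_5, d_5) = (m_1, d_1) = (11, 19), so from here the quotients repeat a_1, ..., a_4; the period length is 4.
So sqrt(140) = [11; (1, 4, 1, 22)] with period length k = 4.
k is even, so the fundamental solution of x^2 - 140y^2 = 1 is (p_{k-1}, q_{k-1}) = (p_3, q_3); compute convergents through index 3.
Convergents (p_i = a_i*p_{i-1} + p_{i-2}, q_i = a_i*q_{i-1} + q_{i-2} with p_{-2}=0, p_{-1}=1, q_{-2}=1, q_{-1}=0):
  i=0: a_0=11, p_0 = 11*1 + 0 = 11, q_0 = 11*0 + 1 = 1.
  i=1: a_1=1, p_1 = 1*11 + 1 = 12, q_1 = 1*1 + 0 = 1.
  i=2: a_2=4, p_2 = 4*12 + 11 = 59, q_2 = 4*1 + 1 = 5.
  i=3: a_3=1, p_3 = 1*59 + 12 = 71, q_3 = 1*5 + 1 = 6.
Check: 71^2 - 140*6^2 = 5041 - 5040 = 1, so (x, y) = (71, 6) solves the equation, and by the theorem it is the least positive solution.

(x, y) = (71, 6)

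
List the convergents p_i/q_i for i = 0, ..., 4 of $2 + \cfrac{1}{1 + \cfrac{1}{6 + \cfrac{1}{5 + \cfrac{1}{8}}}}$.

2/1, 3/1, 20/7, 103/36, 844/295

Using the convergent recurrence p_i = a_i*p_{i-1} + p_{i-2}, q_i = a_i*q_{i-1} + q_{i-2} with p_{-2}=0, p_{-1}=1, q_{-2}=1, q_{-1}=0:
  i=0: a_0=2, p_0 = 2*1 + 0 = 2, q_0 = 2*0 + 1 = 1.
  i=1: a_1=1, p_1 = 1*2 + 1 = 3, q_1 = 1*1 + 0 = 1.
  i=2: a_2=6, p_2 = 6*3 + 2 = 20, q_2 = 6*1 + 1 = 7.
  i=3: a_3=5, p_3 = 5*20 + 3 = 103, q_3 = 5*7 + 1 = 36.
  i=4: a_4=8, p_4 = 8*103 + 20 = 844, q_4 = 8*36 + 7 = 295.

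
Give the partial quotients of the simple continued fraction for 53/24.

Run the Euclidean algorithm on 53 and 24; the successive quotients are the partial quotients a_0, a_1, ... (each step inverts the fractional part left over by the previous one):
  53 = 2*24 + 5, so a_0 = 2.
  24 = 4*5 + 4, so a_1 = 4.
  5 = 1*4 + 1, so a_2 = 1.
  4 = 4*1 + 0, so a_3 = 4.
The remainder reaches 0 after 4 divisions, so the expansion has 4 partial quotients, read off in order.

[2; 4, 1, 4]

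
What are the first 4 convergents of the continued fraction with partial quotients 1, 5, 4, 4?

1/1, 6/5, 25/21, 106/89

Using the convergent recurrence p_i = a_i*p_{i-1} + p_{i-2}, q_i = a_i*q_{i-1} + q_{i-2} with p_{-2}=0, p_{-1}=1, q_{-2}=1, q_{-1}=0:
  i=0: a_0=1, p_0 = 1*1 + 0 = 1, q_0 = 1*0 + 1 = 1.
  i=1: a_1=5, p_1 = 5*1 + 1 = 6, q_1 = 5*1 + 0 = 5.
  i=2: a_2=4, p_2 = 4*6 + 1 = 25, q_2 = 4*5 + 1 = 21.
  i=3: a_3=4, p_3 = 4*25 + 6 = 106, q_3 = 4*21 + 5 = 89.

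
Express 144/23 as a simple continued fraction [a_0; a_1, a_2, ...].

Run the Euclidean algorithm on 144 and 23; the successive quotients are the partial quotients a_0, a_1, ... (each step inverts the fractional part left over by the previous one):
  144 = 6*23 + 6, so a_0 = 6.
  23 = 3*6 + 5, so a_1 = 3.
  6 = 1*5 + 1, so a_2 = 1.
  5 = 5*1 + 0, so a_3 = 5.
The remainder reaches 0 after 4 divisions, so the expansion has 4 partial quotients, read off in order.

[6; 3, 1, 5]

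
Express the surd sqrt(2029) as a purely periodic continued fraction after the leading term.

Write x_i = (sqrt(2029) + m_i)/d_i with (m_0, d_0) = (0, 1). a_0 = floor(sqrt(2029)) = 45, since 45^2 = 2025 <= 2029 < 2116 = 46^2.
Iterate m_{i+1} = d_i*a_i - m_i, d_{i+1} = (2029 - m_{i+1}^2)/d_i, a_{i+1} = floor((a_0 + m_{i+1})/d_{i+1}):
  m_1 = 1*45 - 0 = 45, d_1 = (2029 - 45^2)/1 = 4/1 = 4, a_1 = floor((45 + 45)/4) = 22.
  m_2 = 4*22 - 45 = 43, d_2 = (2029 - 43^2)/4 = 180/4 = 45, a_2 = floor((45 + 43)/45) = 1.
  m_3 = 45*1 - 43 = 2, d_3 = (2029 - 2^2)/45 = 2025/45 = 45, a_3 = floor((45 + 2)/45) = 1.
  m_4 = 45*1 - 2 = 43, d_4 = (2029 - 43^2)/45 = 180/45 = 4, a_4 = floor((45 + 43)/4) = 22.
  m_5 = 4*22 - 43 = 45, d_5 = (2029 - 45^2)/4 = 4/4 = 1, a_5 = floor((45 + 45)/1) = 90.
  m_6 = 1*90 - 45 = 45, d_6 = (2029 - 45^2)/1 = 4/1 = 4: (m_6, d_6) = (m_1, d_1) = (45, 4), so from here the quotients repeat a_1, ..., a_5; the period length is 5.
Hence the expansion of sqrt(2029) is a_0 = 45 followed by the repeating block 22, 1, 1, 22, 90 (period 5).

[45; (22, 1, 1, 22, 90)]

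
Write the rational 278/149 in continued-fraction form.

[1; 1, 6, 2, 4, 2]

Run the Euclidean algorithm on 278 and 149; the successive quotients are the partial quotients a_0, a_1, ... (each step inverts the fractional part left over by the previous one):
  278 = 1*149 + 129, so a_0 = 1.
  149 = 1*129 + 20, so a_1 = 1.
  129 = 6*20 + 9, so a_2 = 6.
  20 = 2*9 + 2, so a_3 = 2.
  9 = 4*2 + 1, so a_4 = 4.
  2 = 2*1 + 0, so a_5 = 2.
The remainder reaches 0 after 6 divisions, so the expansion has 6 partial quotients, read off in order.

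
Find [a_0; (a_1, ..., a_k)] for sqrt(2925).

Write x_i = (sqrt(2925) + m_i)/d_i with (m_0, d_0) = (0, 1). a_0 = floor(sqrt(2925)) = 54, since 54^2 = 2916 <= 2925 < 3025 = 55^2.
Iterate m_{i+1} = d_i*a_i - m_i, d_{i+1} = (2925 - m_{i+1}^2)/d_i, a_{i+1} = floor((a_0 + m_{i+1})/d_{i+1}):
  m_1 = 1*54 - 0 = 54, d_1 = (2925 - 54^2)/1 = 9/1 = 9, a_1 = floor((54 + 54)/9) = 12.
  m_2 = 9*12 - 54 = 54, d_2 = (2925 - 54^2)/9 = 9/9 = 1, a_2 = floor((54 + 54)/1) = 108.
  m_3 = 1*108 - 54 = 54, d_3 = (2925 - 54^2)/1 = 9/1 = 9: (m_3, d_3) = (m_1, d_1) = (54, 9), so from here the quotients repeat a_1, a_2; the period length is 2.
Hence the expansion of sqrt(2925) is a_0 = 54 followed by the repeating block 12, 108 (period 2).

[54; (12, 108)]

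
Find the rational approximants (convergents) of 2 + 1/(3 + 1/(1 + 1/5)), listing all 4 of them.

2/1, 7/3, 9/4, 52/23

Using the convergent recurrence p_i = a_i*p_{i-1} + p_{i-2}, q_i = a_i*q_{i-1} + q_{i-2} with p_{-2}=0, p_{-1}=1, q_{-2}=1, q_{-1}=0:
  i=0: a_0=2, p_0 = 2*1 + 0 = 2, q_0 = 2*0 + 1 = 1.
  i=1: a_1=3, p_1 = 3*2 + 1 = 7, q_1 = 3*1 + 0 = 3.
  i=2: a_2=1, p_2 = 1*7 + 2 = 9, q_2 = 1*3 + 1 = 4.
  i=3: a_3=5, p_3 = 5*9 + 7 = 52, q_3 = 5*4 + 3 = 23.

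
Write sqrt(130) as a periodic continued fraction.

Write x_i = (sqrt(130) + m_i)/d_i with (m_0, d_0) = (0, 1). a_0 = floor(sqrt(130)) = 11, since 11^2 = 121 <= 130 < 144 = 12^2.
Iterate m_{i+1} = d_i*a_i - m_i, d_{i+1} = (130 - m_{i+1}^2)/d_i, a_{i+1} = floor((a_0 + m_{i+1})/d_{i+1}):
  m_1 = 1*11 - 0 = 11, d_1 = (130 - 11^2)/1 = 9/1 = 9, a_1 = floor((11 + 11)/9) = 2.
  m_2 = 9*2 - 11 = 7, d_2 = (130 - 7^2)/9 = 81/9 = 9, a_2 = floor((11 + 7)/9) = 2.
  m_3 = 9*2 - 7 = 11, d_3 = (130 - 11^2)/9 = 9/9 = 1, a_3 = floor((11 + 11)/1) = 22.
  m_4 = 1*22 - 11 = 11, d_4 = (130 - 11^2)/1 = 9/1 = 9: (m_4, d_4) = (m_1, d_1) = (11, 9), so from here the quotients repeat a_1, ..., a_3; the period length is 3.
Hence the expansion of sqrt(130) is a_0 = 11 followed by the repeating block 2, 2, 22 (period 3).

[11; (2, 2, 22)]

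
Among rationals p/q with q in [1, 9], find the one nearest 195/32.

55/9

Expand x = 195/32 as a continued fraction with the Euclidean algorithm:
  195 = 6*32 + 3, so a_0 = 6.
  32 = 10*3 + 2, so a_1 = 10.
  3 = 1*2 + 1, so a_2 = 1.
  2 = 2*1 + 0, so a_3 = 2.
so x = [6; 10, 1, 2].
Convergents (p_i = a_i*p_{i-1} + p_{i-2}, q_i = a_i*q_{i-1} + q_{i-2} with p_{-2}=0, p_{-1}=1, q_{-2}=1, q_{-1}=0), until the denominator exceeds 9:
  i=0: a_0=6, p_0 = 6*1 + 0 = 6, q_0 = 6*0 + 1 = 1.
  i=1: a_1=10, p_1 = 10*6 + 1 = 61, q_1 = 10*1 + 0 = 10.
q_1 = 10 > 9, so the last convergent with denominator <= 9 is p_0/q_0 = 6/1.
The closest fraction with denominator <= 9 is either p_0/q_0 or the intermediate fraction (k*p_0 + p_{-1})/(k*q_0 + q_{-1}) with the largest k >= 1 whose denominator stays <= 9; these approach x as k grows, and every other convergent or intermediate fraction in range is farther away.
Largest k: floor((9 - q_{-1})/q_0) = floor((9 - 0)/1) = 9 (using the seeds p_{-1} = 1, q_{-1} = 0).
That gives (9*6 + 1)/(9*1 + 0) = 55/9.
Compare the errors: |x - 6/1| = |195*1 - 6*32|/(32*1) = 3/32, and |x - 55/9| = |195*9 - 55*32|/(32*9) = 5/288.
Cross-multiplying, 5*32 = 160 < 864 = 3*288, so 5/288 is smaller: the intermediate fraction 55/9 is closer to x than 6/1.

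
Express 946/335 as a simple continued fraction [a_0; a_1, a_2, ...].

Run the Euclidean algorithm on 946 and 335; the successive quotients are the partial quotients a_0, a_1, ... (each step inverts the fractional part left over by the previous one):
  946 = 2*335 + 276, so a_0 = 2.
  335 = 1*276 + 59, so a_1 = 1.
  276 = 4*59 + 40, so a_2 = 4.
  59 = 1*40 + 19, so a_3 = 1.
  40 = 2*19 + 2, so a_4 = 2.
  19 = 9*2 + 1, so a_5 = 9.
  2 = 2*1 + 0, so a_6 = 2.
The remainder reaches 0 after 7 divisions, so the expansion has 7 partial quotients, read off in order.

[2; 1, 4, 1, 2, 9, 2]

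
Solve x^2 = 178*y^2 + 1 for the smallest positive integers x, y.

First expand sqrt(178) as a continued fraction. With x_i = (sqrt(178) + m_i)/d_i and (m_0, d_0) = (0, 1): a_0 = floor(sqrt(178)) = 13, since 13^2 = 169 <= 178 < 196 = 14^2.
Iterate m_{i+1} = d_i*a_i - m_i, d_{i+1} = (178 - m_{i+1}^2)/d_i, a_{i+1} = floor((a_0 + m_{i+1})/d_{i+1}):
  m_1 = 1*13 - 0 = 13, d_1 = (178 - 13^2)/1 = 9/1 = 9, a_1 = floor((13 + 13)/9) = 2.
  m_2 = 9*2 - 13 = 5, d_2 = (178 - 5^2)/9 = 153/9 = 17, a_2 = floor((13 + 5)/17) = 1.
  m_3 = 17*1 - 5 = 12, d_3 = (178 - 12^2)/17 = 34/17 = 2, a_3 = floor((13 + 12)/2) = 12.
  m_4 = 2*12 - 12 = 12, d_4 = (178 - 12^2)/2 = 34/2 = 17, a_4 = floor((13 + 12)/17) = 1.
  m_5 = 17*1 - 12 = 5, d_5 = (178 - 5^2)/17 = 153/17 = 9, a_5 = floor((13 + 5)/9) = 2.
  m_6 = 9*2 - 5 = 13, d_6 = (178 - 13^2)/9 = 9/9 = 1, a_6 = floor((13 + 13)/1) = 26.
  m_7 = 1*26 - 13 = 13, d_7 = (178 - 13^2)/1 = 9/1 = 9: (m_7, d_7) = (m_1, d_1) = (13, 9), so from here the quotients repeat a_1, ..., a_6; the period length is 6.
So sqrt(178) = [13; (2, 1, 12, 1, 2, 26)] with period length k = 6.
k is even, so the fundamental solution of x^2 - 178y^2 = 1 is (p_{k-1}, q_{k-1}) = (p_5, q_5); compute convergents through index 5.
Convergents (p_i = a_i*p_{i-1} + p_{i-2}, q_i = a_i*q_{i-1} + q_{i-2} with p_{-2}=0, p_{-1}=1, q_{-2}=1, q_{-1}=0):
  i=0: a_0=13, p_0 = 13*1 + 0 = 13, q_0 = 13*0 + 1 = 1.
  i=1: a_1=2, p_1 = 2*13 + 1 = 27, q_1 = 2*1 + 0 = 2.
  i=2: a_2=1, p_2 = 1*27 + 13 = 40, q_2 = 1*2 + 1 = 3.
  i=3: a_3=12, p_3 = 12*40 + 27 = 507, q_3 = 12*3 + 2 = 38.
  i=4: a_4=1, p_4 = 1*507 + 40 = 547, q_4 = 1*38 + 3 = 41.
  i=5: a_5=2, p_5 = 2*547 + 507 = 1601, q_5 = 2*41 + 38 = 120.
Check: 1601^2 - 178*120^2 = 2563201 - 2563200 = 1, so (x, y) = (1601, 120) solves the equation, and by the theorem it is the least positive solution.

(x, y) = (1601, 120)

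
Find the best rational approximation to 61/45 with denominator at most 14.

19/14

Expand x = 61/45 as a continued fraction with the Euclidean algorithm:
  61 = 1*45 + 16, so a_0 = 1.
  45 = 2*16 + 13, so a_1 = 2.
  16 = 1*13 + 3, so a_2 = 1.
  13 = 4*3 + 1, so a_3 = 4.
  3 = 3*1 + 0, so a_4 = 3.
so x = [1; 2, 1, 4, 3].
Convergents (p_i = a_i*p_{i-1} + p_{i-2}, q_i = a_i*q_{i-1} + q_{i-2} with p_{-2}=0, p_{-1}=1, q_{-2}=1, q_{-1}=0), until the denominator exceeds 14:
  i=0: a_0=1, p_0 = 1*1 + 0 = 1, q_0 = 1*0 + 1 = 1.
  i=1: a_1=2, p_1 = 2*1 + 1 = 3, q_1 = 2*1 + 0 = 2.
  i=2: a_2=1, p_2 = 1*3 + 1 = 4, q_2 = 1*2 + 1 = 3.
  i=3: a_3=4, p_3 = 4*4 + 3 = 19, q_3 = 4*3 + 2 = 14.
  i=4: a_4=3, p_4 = 3*19 + 4 = 61, q_4 = 3*14 + 3 = 45.
q_4 = 45 > 14, so the last convergent with denominator <= 14 is p_3/q_3 = 19/14.
The closest fraction with denominator <= 14 is either p_3/q_3 or the intermediate fraction (k*p_3 + p_2)/(k*q_3 + q_2) with the largest k >= 1 whose denominator stays <= 14; these approach x as k grows, and every other convergent or intermediate fraction in range is farther away.
Largest k: floor((14 - q_2)/q_3) = floor((14 - 3)/14) = 0.
Since k = 0, no intermediate fraction beyond p_3/q_3 has denominator <= 14, so the convergent 19/14 is the closest (its error is |61*14 - 19*45|/(45*14) = 1/630).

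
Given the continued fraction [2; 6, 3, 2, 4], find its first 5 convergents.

Using the convergent recurrence p_i = a_i*p_{i-1} + p_{i-2}, q_i = a_i*q_{i-1} + q_{i-2} with p_{-2}=0, p_{-1}=1, q_{-2}=1, q_{-1}=0:
  i=0: a_0=2, p_0 = 2*1 + 0 = 2, q_0 = 2*0 + 1 = 1.
  i=1: a_1=6, p_1 = 6*2 + 1 = 13, q_1 = 6*1 + 0 = 6.
  i=2: a_2=3, p_2 = 3*13 + 2 = 41, q_2 = 3*6 + 1 = 19.
  i=3: a_3=2, p_3 = 2*41 + 13 = 95, q_3 = 2*19 + 6 = 44.
  i=4: a_4=4, p_4 = 4*95 + 41 = 421, q_4 = 4*44 + 19 = 195.

2/1, 13/6, 41/19, 95/44, 421/195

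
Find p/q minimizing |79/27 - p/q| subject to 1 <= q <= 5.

Expand x = 79/27 as a continued fraction with the Euclidean algorithm:
  79 = 2*27 + 25, so a_0 = 2.
  27 = 1*25 + 2, so a_1 = 1.
  25 = 12*2 + 1, so a_2 = 12.
  2 = 2*1 + 0, so a_3 = 2.
so x = [2; 1, 12, 2].
Convergents (p_i = a_i*p_{i-1} + p_{i-2}, q_i = a_i*q_{i-1} + q_{i-2} with p_{-2}=0, p_{-1}=1, q_{-2}=1, q_{-1}=0), until the denominator exceeds 5:
  i=0: a_0=2, p_0 = 2*1 + 0 = 2, q_0 = 2*0 + 1 = 1.
  i=1: a_1=1, p_1 = 1*2 + 1 = 3, q_1 = 1*1 + 0 = 1.
  i=2: a_2=12, p_2 = 12*3 + 2 = 38, q_2 = 12*1 + 1 = 13.
q_2 = 13 > 5, so the last convergent with denominator <= 5 is p_1/q_1 = 3/1.
The closest fraction with denominator <= 5 is either p_1/q_1 or the intermediate fraction (k*p_1 + p_0)/(k*q_1 + q_0) with the largest k >= 1 whose denominator stays <= 5; these approach x as k grows, and every other convergent or intermediate fraction in range is farther away.
Largest k: floor((5 - q_0)/q_1) = floor((5 - 1)/1) = 4.
That gives (4*3 + 2)/(4*1 + 1) = 14/5.
Compare the errors: |x - 3/1| = |79*1 - 3*27|/(27*1) = 2/27, and |x - 14/5| = |79*5 - 14*27|/(27*5) = 17/135.
Cross-multiplying, 2*135 = 270 < 459 = 17*27, so 2/27 is smaller: the convergent 3/1 is closer to x than 14/5.

3/1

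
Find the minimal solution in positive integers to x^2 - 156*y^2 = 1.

(x, y) = (25, 2)

First expand sqrt(156) as a continued fraction. With x_i = (sqrt(156) + m_i)/d_i and (m_0, d_0) = (0, 1): a_0 = floor(sqrt(156)) = 12, since 12^2 = 144 <= 156 < 169 = 13^2.
Iterate m_{i+1} = d_i*a_i - m_i, d_{i+1} = (156 - m_{i+1}^2)/d_i, a_{i+1} = floor((a_0 + m_{i+1})/d_{i+1}):
  m_1 = 1*12 - 0 = 12, d_1 = (156 - 12^2)/1 = 12/1 = 12, a_1 = floor((12 + 12)/12) = 2.
  m_2 = 12*2 - 12 = 12, d_2 = (156 - 12^2)/12 = 12/12 = 1, a_2 = floor((12 + 12)/1) = 24.
  m_3 = 1*24 - 12 = 12, d_3 = (156 - 12^2)/1 = 12/1 = 12: (m_3, d_3) = (m_1, d_1) = (12, 12), so from here the quotients repeat a_1, a_2; the period length is 2.
So sqrt(156) = [12; (2, 24)] with period length k = 2.
k is even, so the fundamental solution of x^2 - 156y^2 = 1 is (p_{k-1}, q_{k-1}) = (p_1, q_1); compute convergents through index 1.
Convergents (p_i = a_i*p_{i-1} + p_{i-2}, q_i = a_i*q_{i-1} + q_{i-2} with p_{-2}=0, p_{-1}=1, q_{-2}=1, q_{-1}=0):
  i=0: a_0=12, p_0 = 12*1 + 0 = 12, q_0 = 12*0 + 1 = 1.
  i=1: a_1=2, p_1 = 2*12 + 1 = 25, q_1 = 2*1 + 0 = 2.
Check: 25^2 - 156*2^2 = 625 - 624 = 1, so (x, y) = (25, 2) solves the equation, and by the theorem it is the least positive solution.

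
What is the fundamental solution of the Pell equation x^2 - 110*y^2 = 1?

(x, y) = (21, 2)

First expand sqrt(110) as a continued fraction. With x_i = (sqrt(110) + m_i)/d_i and (m_0, d_0) = (0, 1): a_0 = floor(sqrt(110)) = 10, since 10^2 = 100 <= 110 < 121 = 11^2.
Iterate m_{i+1} = d_i*a_i - m_i, d_{i+1} = (110 - m_{i+1}^2)/d_i, a_{i+1} = floor((a_0 + m_{i+1})/d_{i+1}):
  m_1 = 1*10 - 0 = 10, d_1 = (110 - 10^2)/1 = 10/1 = 10, a_1 = floor((10 + 10)/10) = 2.
  m_2 = 10*2 - 10 = 10, d_2 = (110 - 10^2)/10 = 10/10 = 1, a_2 = floor((10 + 10)/1) = 20.
  m_3 = 1*20 - 10 = 10, d_3 = (110 - 10^2)/1 = 10/1 = 10: (m_3, d_3) = (m_1, d_1) = (10, 10), so from here the quotients repeat a_1, a_2; the period length is 2.
So sqrt(110) = [10; (2, 20)] with period length k = 2.
k is even, so the fundamental solution of x^2 - 110y^2 = 1 is (p_{k-1}, q_{k-1}) = (p_1, q_1); compute convergents through index 1.
Convergents (p_i = a_i*p_{i-1} + p_{i-2}, q_i = a_i*q_{i-1} + q_{i-2} with p_{-2}=0, p_{-1}=1, q_{-2}=1, q_{-1}=0):
  i=0: a_0=10, p_0 = 10*1 + 0 = 10, q_0 = 10*0 + 1 = 1.
  i=1: a_1=2, p_1 = 2*10 + 1 = 21, q_1 = 2*1 + 0 = 2.
Check: 21^2 - 110*2^2 = 441 - 440 = 1, so (x, y) = (21, 2) solves the equation, and by the theorem it is the least positive solution.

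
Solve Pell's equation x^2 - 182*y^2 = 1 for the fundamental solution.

First expand sqrt(182) as a continued fraction. With x_i = (sqrt(182) + m_i)/d_i and (m_0, d_0) = (0, 1): a_0 = floor(sqrt(182)) = 13, since 13^2 = 169 <= 182 < 196 = 14^2.
Iterate m_{i+1} = d_i*a_i - m_i, d_{i+1} = (182 - m_{i+1}^2)/d_i, a_{i+1} = floor((a_0 + m_{i+1})/d_{i+1}):
  m_1 = 1*13 - 0 = 13, d_1 = (182 - 13^2)/1 = 13/1 = 13, a_1 = floor((13 + 13)/13) = 2.
  m_2 = 13*2 - 13 = 13, d_2 = (182 - 13^2)/13 = 13/13 = 1, a_2 = floor((13 + 13)/1) = 26.
  m_3 = 1*26 - 13 = 13, d_3 = (182 - 13^2)/1 = 13/1 = 13: (m_3, d_3) = (m_1, d_1) = (13, 13), so from here the quotients repeat a_1, a_2; the period length is 2.
So sqrt(182) = [13; (2, 26)] with period length k = 2.
k is even, so the fundamental solution of x^2 - 182y^2 = 1 is (p_{k-1}, q_{k-1}) = (p_1, q_1); compute convergents through index 1.
Convergents (p_i = a_i*p_{i-1} + p_{i-2}, q_i = a_i*q_{i-1} + q_{i-2} with p_{-2}=0, p_{-1}=1, q_{-2}=1, q_{-1}=0):
  i=0: a_0=13, p_0 = 13*1 + 0 = 13, q_0 = 13*0 + 1 = 1.
  i=1: a_1=2, p_1 = 2*13 + 1 = 27, q_1 = 2*1 + 0 = 2.
Check: 27^2 - 182*2^2 = 729 - 728 = 1, so (x, y) = (27, 2) solves the equation, and by the theorem it is the least positive solution.

(x, y) = (27, 2)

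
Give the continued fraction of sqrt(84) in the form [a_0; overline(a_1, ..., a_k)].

[9; overline(6, 18)]

Write x_i = (sqrt(84) + m_i)/d_i with (m_0, d_0) = (0, 1). a_0 = floor(sqrt(84)) = 9, since 9^2 = 81 <= 84 < 100 = 10^2.
Iterate m_{i+1} = d_i*a_i - m_i, d_{i+1} = (84 - m_{i+1}^2)/d_i, a_{i+1} = floor((a_0 + m_{i+1})/d_{i+1}):
  m_1 = 1*9 - 0 = 9, d_1 = (84 - 9^2)/1 = 3/1 = 3, a_1 = floor((9 + 9)/3) = 6.
  m_2 = 3*6 - 9 = 9, d_2 = (84 - 9^2)/3 = 3/3 = 1, a_2 = floor((9 + 9)/1) = 18.
  m_3 = 1*18 - 9 = 9, d_3 = (84 - 9^2)/1 = 3/1 = 3: (m_3, d_3) = (m_1, d_1) = (9, 3), so from here the quotients repeat a_1, a_2; the period length is 2.
Hence the expansion of sqrt(84) is a_0 = 9 followed by the repeating block 6, 18 (period 2).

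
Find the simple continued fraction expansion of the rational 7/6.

[1; 6]

Run the Euclidean algorithm on 7 and 6; the successive quotients are the partial quotients a_0, a_1, ... (each step inverts the fractional part left over by the previous one):
  7 = 1*6 + 1, so a_0 = 1.
  6 = 6*1 + 0, so a_1 = 6.
The remainder reaches 0 after 2 divisions, so the expansion has 2 partial quotients, read off in order.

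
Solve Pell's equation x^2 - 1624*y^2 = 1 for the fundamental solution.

(x, y) = (59468095, 1475676)

First expand sqrt(1624) as a continued fraction. With x_i = (sqrt(1624) + m_i)/d_i and (m_0, d_0) = (0, 1): a_0 = floor(sqrt(1624)) = 40, since 40^2 = 1600 <= 1624 < 1681 = 41^2.
Iterate m_{i+1} = d_i*a_i - m_i, d_{i+1} = (1624 - m_{i+1}^2)/d_i, a_{i+1} = floor((a_0 + m_{i+1})/d_{i+1}):
  m_1 = 1*40 - 0 = 40, d_1 = (1624 - 40^2)/1 = 24/1 = 24, a_1 = floor((40 + 40)/24) = 3.
  m_2 = 24*3 - 40 = 32, d_2 = (1624 - 32^2)/24 = 600/24 = 25, a_2 = floor((40 + 32)/25) = 2.
  m_3 = 25*2 - 32 = 18, d_3 = (1624 - 18^2)/25 = 1300/25 = 52, a_3 = floor((40 + 18)/52) = 1.
  m_4 = 52*1 - 18 = 34, d_4 = (1624 - 34^2)/52 = 468/52 = 9, a_4 = floor((40 + 34)/9) = 8.
  m_5 = 9*8 - 34 = 38, d_5 = (1624 - 38^2)/9 = 180/9 = 20, a_5 = floor((40 + 38)/20) = 3.
  m_6 = 20*3 - 38 = 22, d_6 = (1624 - 22^2)/20 = 1140/20 = 57, a_6 = floor((40 + 22)/57) = 1.
  m_7 = 57*1 - 22 = 35, d_7 = (1624 - 35^2)/57 = 399/57 = 7, a_7 = floor((40 + 35)/7) = 10.
  m_8 = 7*10 - 35 = 35, d_8 = (1624 - 35^2)/7 = 399/7 = 57, a_8 = floor((40 + 35)/57) = 1.
  m_9 = 57*1 - 35 = 22, d_9 = (1624 - 22^2)/57 = 1140/57 = 20, a_9 = floor((40 + 22)/20) = 3.
  m_10 = 20*3 - 22 = 38, d_10 = (1624 - 38^2)/20 = 180/20 = 9, a_10 = floor((40 + 38)/9) = 8.
  m_11 = 9*8 - 38 = 34, d_11 = (1624 - 34^2)/9 = 468/9 = 52, a_11 = floor((40 + 34)/52) = 1.
  m_12 = 52*1 - 34 = 18, d_12 = (1624 - 18^2)/52 = 1300/52 = 25, a_12 = floor((40 + 18)/25) = 2.
  m_13 = 25*2 - 18 = 32, d_13 = (1624 - 32^2)/25 = 600/25 = 24, a_13 = floor((40 + 32)/24) = 3.
  m_14 = 24*3 - 32 = 40, d_14 = (1624 - 40^2)/24 = 24/24 = 1, a_14 = floor((40 + 40)/1) = 80.
  m_15 = 1*80 - 40 = 40, d_15 = (1624 - 40^2)/1 = 24/1 = 24: (m_15, d_15) = (m_1, d_1) = (40, 24), so from here the quotients repeat a_1, ..., a_14; the period length is 14.
So sqrt(1624) = [40; (3, 2, 1, 8, 3, 1, 10, 1, 3, 8, 1, 2, 3, 80)] with period length k = 14.
k is even, so the fundamental solution of x^2 - 1624y^2 = 1 is (p_{k-1}, q_{k-1}) = (p_13, q_13); compute convergents through index 13.
Convergents (p_i = a_i*p_{i-1} + p_{i-2}, q_i = a_i*q_{i-1} + q_{i-2} with p_{-2}=0, p_{-1}=1, q_{-2}=1, q_{-1}=0):
  i=0: a_0=40, p_0 = 40*1 + 0 = 40, q_0 = 40*0 + 1 = 1.
  i=1: a_1=3, p_1 = 3*40 + 1 = 121, q_1 = 3*1 + 0 = 3.
  i=2: a_2=2, p_2 = 2*121 + 40 = 282, q_2 = 2*3 + 1 = 7.
  i=3: a_3=1, p_3 = 1*282 + 121 = 403, q_3 = 1*7 + 3 = 10.
  i=4: a_4=8, p_4 = 8*403 + 282 = 3506, q_4 = 8*10 + 7 = 87.
  i=5: a_5=3, p_5 = 3*3506 + 403 = 10921, q_5 = 3*87 + 10 = 271.
  i=6: a_6=1, p_6 = 1*10921 + 3506 = 14427, q_6 = 1*271 + 87 = 358.
  i=7: a_7=10, p_7 = 10*14427 + 10921 = 155191, q_7 = 10*358 + 271 = 3851.
  i=8: a_8=1, p_8 = 1*155191 + 14427 = 169618, q_8 = 1*3851 + 358 = 4209.
  i=9: a_9=3, p_9 = 3*169618 + 155191 = 664045, q_9 = 3*4209 + 3851 = 16478.
  i=10: a_10=8, p_10 = 8*664045 + 169618 = 5481978, q_10 = 8*16478 + 4209 = 136033.
  i=11: a_11=1, p_11 = 1*5481978 + 664045 = 6146023, q_11 = 1*136033 + 16478 = 152511.
  i=12: a_12=2, p_12 = 2*6146023 + 5481978 = 17774024, q_12 = 2*152511 + 136033 = 441055.
  i=13: a_13=3, p_13 = 3*17774024 + 6146023 = 59468095, q_13 = 3*441055 + 152511 = 1475676.
Check: 59468095^2 - 1624*1475676^2 = 3536454322929025 - 3536454322929024 = 1, so (x, y) = (59468095, 1475676) solves the equation, and by the theorem it is the least positive solution.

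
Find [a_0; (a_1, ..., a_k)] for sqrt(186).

Write x_i = (sqrt(186) + m_i)/d_i with (m_0, d_0) = (0, 1). a_0 = floor(sqrt(186)) = 13, since 13^2 = 169 <= 186 < 196 = 14^2.
Iterate m_{i+1} = d_i*a_i - m_i, d_{i+1} = (186 - m_{i+1}^2)/d_i, a_{i+1} = floor((a_0 + m_{i+1})/d_{i+1}):
  m_1 = 1*13 - 0 = 13, d_1 = (186 - 13^2)/1 = 17/1 = 17, a_1 = floor((13 + 13)/17) = 1.
  m_2 = 17*1 - 13 = 4, d_2 = (186 - 4^2)/17 = 170/17 = 10, a_2 = floor((13 + 4)/10) = 1.
  m_3 = 10*1 - 4 = 6, d_3 = (186 - 6^2)/10 = 150/10 = 15, a_3 = floor((13 + 6)/15) = 1.
  m_4 = 15*1 - 6 = 9, d_4 = (186 - 9^2)/15 = 105/15 = 7, a_4 = floor((13 + 9)/7) = 3.
  m_5 = 7*3 - 9 = 12, d_5 = (186 - 12^2)/7 = 42/7 = 6, a_5 = floor((13 + 12)/6) = 4.
  m_6 = 6*4 - 12 = 12, d_6 = (186 - 12^2)/6 = 42/6 = 7, a_6 = floor((13 + 12)/7) = 3.
  m_7 = 7*3 - 12 = 9, d_7 = (186 - 9^2)/7 = 105/7 = 15, a_7 = floor((13 + 9)/15) = 1.
  m_8 = 15*1 - 9 = 6, d_8 = (186 - 6^2)/15 = 150/15 = 10, a_8 = floor((13 + 6)/10) = 1.
  m_9 = 10*1 - 6 = 4, d_9 = (186 - 4^2)/10 = 170/10 = 17, a_9 = floor((13 + 4)/17) = 1.
  m_10 = 17*1 - 4 = 13, d_10 = (186 - 13^2)/17 = 17/17 = 1, a_10 = floor((13 + 13)/1) = 26.
  m_11 = 1*26 - 13 = 13, d_11 = (186 - 13^2)/1 = 17/1 = 17: (m_11, d_11) = (m_1, d_1) = (13, 17), so from here the quotients repeat a_1, ..., a_10; the period length is 10.
Hence the expansion of sqrt(186) is a_0 = 13 followed by the repeating block 1, 1, 1, 3, 4, 3, 1, 1, 1, 26 (period 10).

[13; (1, 1, 1, 3, 4, 3, 1, 1, 1, 26)]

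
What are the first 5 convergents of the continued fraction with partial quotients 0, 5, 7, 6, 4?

Using the convergent recurrence p_i = a_i*p_{i-1} + p_{i-2}, q_i = a_i*q_{i-1} + q_{i-2} with p_{-2}=0, p_{-1}=1, q_{-2}=1, q_{-1}=0:
  i=0: a_0=0, p_0 = 0*1 + 0 = 0, q_0 = 0*0 + 1 = 1.
  i=1: a_1=5, p_1 = 5*0 + 1 = 1, q_1 = 5*1 + 0 = 5.
  i=2: a_2=7, p_2 = 7*1 + 0 = 7, q_2 = 7*5 + 1 = 36.
  i=3: a_3=6, p_3 = 6*7 + 1 = 43, q_3 = 6*36 + 5 = 221.
  i=4: a_4=4, p_4 = 4*43 + 7 = 179, q_4 = 4*221 + 36 = 920.

0/1, 1/5, 7/36, 43/221, 179/920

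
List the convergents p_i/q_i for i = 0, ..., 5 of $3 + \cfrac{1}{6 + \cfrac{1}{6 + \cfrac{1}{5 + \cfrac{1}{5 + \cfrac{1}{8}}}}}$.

3/1, 19/6, 117/37, 604/191, 3137/992, 25700/8127

Using the convergent recurrence p_i = a_i*p_{i-1} + p_{i-2}, q_i = a_i*q_{i-1} + q_{i-2} with p_{-2}=0, p_{-1}=1, q_{-2}=1, q_{-1}=0:
  i=0: a_0=3, p_0 = 3*1 + 0 = 3, q_0 = 3*0 + 1 = 1.
  i=1: a_1=6, p_1 = 6*3 + 1 = 19, q_1 = 6*1 + 0 = 6.
  i=2: a_2=6, p_2 = 6*19 + 3 = 117, q_2 = 6*6 + 1 = 37.
  i=3: a_3=5, p_3 = 5*117 + 19 = 604, q_3 = 5*37 + 6 = 191.
  i=4: a_4=5, p_4 = 5*604 + 117 = 3137, q_4 = 5*191 + 37 = 992.
  i=5: a_5=8, p_5 = 8*3137 + 604 = 25700, q_5 = 8*992 + 191 = 8127.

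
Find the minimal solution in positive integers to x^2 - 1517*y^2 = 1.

First expand sqrt(1517) as a continued fraction. With x_i = (sqrt(1517) + m_i)/d_i and (m_0, d_0) = (0, 1): a_0 = floor(sqrt(1517)) = 38, since 38^2 = 1444 <= 1517 < 1521 = 39^2.
Iterate m_{i+1} = d_i*a_i - m_i, d_{i+1} = (1517 - m_{i+1}^2)/d_i, a_{i+1} = floor((a_0 + m_{i+1})/d_{i+1}):
  m_1 = 1*38 - 0 = 38, d_1 = (1517 - 38^2)/1 = 73/1 = 73, a_1 = floor((38 + 38)/73) = 1.
  m_2 = 73*1 - 38 = 35, d_2 = (1517 - 35^2)/73 = 292/73 = 4, a_2 = floor((38 + 35)/4) = 18.
  m_3 = 4*18 - 35 = 37, d_3 = (1517 - 37^2)/4 = 148/4 = 37, a_3 = floor((38 + 37)/37) = 2.
  m_4 = 37*2 - 37 = 37, d_4 = (1517 - 37^2)/37 = 148/37 = 4, a_4 = floor((38 + 37)/4) = 18.
  m_5 = 4*18 - 37 = 35, d_5 = (1517 - 35^2)/4 = 292/4 = 73, a_5 = floor((38 + 35)/73) = 1.
  m_6 = 73*1 - 35 = 38, d_6 = (1517 - 38^2)/73 = 73/73 = 1, a_6 = floor((38 + 38)/1) = 76.
  m_7 = 1*76 - 38 = 38, d_7 = (1517 - 38^2)/1 = 73/1 = 73: (m_7, d_7) = (m_1, d_1) = (38, 73), so from here the quotients repeat a_1, ..., a_6; the period length is 6.
So sqrt(1517) = [38; (1, 18, 2, 18, 1, 76)] with period length k = 6.
k is even, so the fundamental solution of x^2 - 1517y^2 = 1 is (p_{k-1}, q_{k-1}) = (p_5, q_5); compute convergents through index 5.
Convergents (p_i = a_i*p_{i-1} + p_{i-2}, q_i = a_i*q_{i-1} + q_{i-2} with p_{-2}=0, p_{-1}=1, q_{-2}=1, q_{-1}=0):
  i=0: a_0=38, p_0 = 38*1 + 0 = 38, q_0 = 38*0 + 1 = 1.
  i=1: a_1=1, p_1 = 1*38 + 1 = 39, q_1 = 1*1 + 0 = 1.
  i=2: a_2=18, p_2 = 18*39 + 38 = 740, q_2 = 18*1 + 1 = 19.
  i=3: a_3=2, p_3 = 2*740 + 39 = 1519, q_3 = 2*19 + 1 = 39.
  i=4: a_4=18, p_4 = 18*1519 + 740 = 28082, q_4 = 18*39 + 19 = 721.
  i=5: a_5=1, p_5 = 1*28082 + 1519 = 29601, q_5 = 1*721 + 39 = 760.
Check: 29601^2 - 1517*760^2 = 876219201 - 876219200 = 1, so (x, y) = (29601, 760) solves the equation, and by the theorem it is the least positive solution.

(x, y) = (29601, 760)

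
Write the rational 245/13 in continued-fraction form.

Run the Euclidean algorithm on 245 and 13; the successive quotients are the partial quotients a_0, a_1, ... (each step inverts the fractional part left over by the previous one):
  245 = 18*13 + 11, so a_0 = 18.
  13 = 1*11 + 2, so a_1 = 1.
  11 = 5*2 + 1, so a_2 = 5.
  2 = 2*1 + 0, so a_3 = 2.
The remainder reaches 0 after 4 divisions, so the expansion has 4 partial quotients, read off in order.

[18; 1, 5, 2]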